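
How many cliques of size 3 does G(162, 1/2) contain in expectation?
E[# K_3] = C(162, 3) · (1/2)^C(3, 2) = 695520 / 2^3 = 86940

For each 3-subset S of vertices (there are C(162, 3) = 695520 such S), let X_S = 1 if S induces a K_3 (all C(3, 2) = 3 edges present). Then P(X_S = 1) = (1/2)^3 = 1/8. By linearity of expectation, E[# K_3] = C(162, 3) · (1/2)^3 = 695520 / 8 = 86940.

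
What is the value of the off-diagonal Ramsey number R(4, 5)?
R(4, 5) = 25

Lower bound: an explicit 2-colouring of K_{24} (typically a Paley-type or other structured construction) avoids a red K_4 and a blue K_5, showing R(4, 5) > 24.
Upper bound: the simple Erdős–Szekeres recurrence only gives R(4, 5) ≤ 32; the tight bound R(4, 5) ≤ 25 requires a sharper case analysis (or computer search) of 2-colourings of K_{25}.
Hence R(4, 5) = 25.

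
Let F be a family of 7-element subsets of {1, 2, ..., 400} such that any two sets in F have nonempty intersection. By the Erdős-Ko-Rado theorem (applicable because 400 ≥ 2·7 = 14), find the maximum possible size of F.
max |F| = C(399, 6) = 5396379471021

The Erdős-Ko-Rado theorem states: for n ≥ 2k, an intersecting family of k-subsets of an n-element set has size at most C(n − 1, k − 1), with equality for 'star' families {A ⊆ [n] : |A| = k, i ∈ A} (fix an element i). For n = 400, k = 7: C(399, 6) = 5396379471021.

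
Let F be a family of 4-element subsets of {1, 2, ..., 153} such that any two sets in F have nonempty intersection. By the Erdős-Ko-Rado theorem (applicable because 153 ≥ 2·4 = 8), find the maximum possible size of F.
max |F| = C(152, 3) = 573800

Erdős-Ko-Rado (1961): when n ≥ 2k, max |F| = C(n−1, k−1). The bound is attained by the star {A : i ∈ A} for any fixed i ∈ [n]. Here C(153−1, 4−1) = C(152, 3) = 573800.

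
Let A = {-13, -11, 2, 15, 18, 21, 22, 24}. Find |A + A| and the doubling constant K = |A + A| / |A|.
K = |A + A| / |A| = 31/8

Enumerate A + A = {a + b : a, b ∈ A}. With |A| = 8, there are |A|^2 = 64 ordered sum pairs; collecting distinct values, A + A = {-26, -24, -22, -11, -9, 2, 4, 5, 7, 8, 9, 10, 11, 13, 17, 20, 23, 24, 26, 30, 33, 36, 37, 39, 40, 42, 43, 44, 45, 46, 48}, so |A + A| = 31. Thus K = 31/8. For comparison, the minimum possible |A + A| over all 8-element sets is 2·8 − 1 = 15 (so min K = 15/8), attained only by arithmetic progressions.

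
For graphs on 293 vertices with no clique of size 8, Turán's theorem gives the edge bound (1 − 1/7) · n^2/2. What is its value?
Turán density bound = (6/7) · 293^2/2 = 257547/7 ≈ 36792.4286

Turán's theorem: ex(n, K_{r+1}) is achieved by the complete r-partite Turán graph T(n, r) with parts as balanced as possible, and is at most (1 − 1/r) · n^2/2. For r = 7, n = 293: the density bound is (6/7) · 85849/2 = 257547/7 ≈ 36792.4286. The integer-valued extremum is e(T(293, 7)) = 36792, which is strictly less than the density bound 257547/7 since 7 ∤ 293 (the parts of T(293, 7) cannot all be equal).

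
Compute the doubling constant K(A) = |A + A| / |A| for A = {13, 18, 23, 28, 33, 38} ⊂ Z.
K = |A + A| / |A| = 11/6

Enumerate A + A = {a + b : a, b ∈ A}. With |A| = 6, there are |A|^2 = 36 ordered sum pairs; collecting distinct values, A + A = {26, 31, 36, 41, 46, 51, 56, 61, 66, 71, 76}, so |A + A| = 11. Thus K = 11/6. Here |A + A| = 2|A| − 1 = 11, the minimum possible — so K = 11/6 is minimal, which holds iff A is an arithmetic progression.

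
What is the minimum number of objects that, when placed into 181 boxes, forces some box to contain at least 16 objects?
n = (16 − 1)·181 + 1 = 2716

By the generalised pigeonhole principle, to guarantee some box contains ≥ r objects we need more than (r − 1) · k objects total. Threshold: n = (r − 1) · k + 1. With r = 16 and k = 181: n = 15 · 181 + 1 = 2715 + 1 = 2716. For n = 2715 = 15 · 181, we can put exactly 15 objects in every box, avoiding 16 in any single one — so 2716 is tight.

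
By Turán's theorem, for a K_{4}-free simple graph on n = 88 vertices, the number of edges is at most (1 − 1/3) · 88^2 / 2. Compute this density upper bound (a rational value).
Turán density bound = (2/3) · 88^2/2 = 7744/3 ≈ 2581.3333

Turán's theorem: ex(n, K_{r+1}) is achieved by the complete r-partite Turán graph T(n, r) with parts as balanced as possible, and is at most (1 − 1/r) · n^2/2. For r = 3, n = 88: the density bound is (2/3) · 7744/2 = 7744/3 ≈ 2581.3333. The integer-valued extremum is e(T(88, 3)) = 2581, which is strictly less than the density bound 7744/3 since 3 ∤ 88 (the parts of T(88, 3) cannot all be equal).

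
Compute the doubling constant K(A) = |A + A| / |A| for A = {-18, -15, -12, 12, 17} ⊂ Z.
K = |A + A| / |A| = 14/5

Enumerate A + A = {a + b : a, b ∈ A}. With |A| = 5, there are |A|^2 = 25 ordered sum pairs; collecting distinct values, A + A = {-36, -33, -30, -27, -24, -6, -3, -1, 0, 2, 5, 24, 29, 34}, so |A + A| = 14. Thus K = 14/5. For comparison, the minimum possible |A + A| over all 5-element sets is 2·5 − 1 = 9 (so min K = 9/5), attained only by arithmetic progressions.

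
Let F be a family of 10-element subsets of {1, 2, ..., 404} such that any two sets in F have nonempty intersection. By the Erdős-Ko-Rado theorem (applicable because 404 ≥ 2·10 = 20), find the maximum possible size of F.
max |F| = C(403, 9) = 706173126431136650

The Erdős-Ko-Rado theorem states: for n ≥ 2k, an intersecting family of k-subsets of an n-element set has size at most C(n − 1, k − 1), with equality for 'star' families {A ⊆ [n] : |A| = k, i ∈ A} (fix an element i). For n = 404, k = 10: C(403, 9) = 706173126431136650.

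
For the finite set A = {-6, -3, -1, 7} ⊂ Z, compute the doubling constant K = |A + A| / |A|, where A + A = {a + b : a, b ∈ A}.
K = |A + A| / |A| = 10/4 = 5/2

Enumerate A + A = {a + b : a, b ∈ A}. With |A| = 4, there are |A|^2 = 16 ordered sum pairs; collecting distinct values, A + A = {-12, -9, -7, -6, -4, -2, 1, 4, 6, 14}, so |A + A| = 10. Thus K = 10/4 = 5/2. For comparison, the minimum possible |A + A| over all 4-element sets is 2·4 − 1 = 7 (so min K = 7/4), attained only by arithmetic progressions.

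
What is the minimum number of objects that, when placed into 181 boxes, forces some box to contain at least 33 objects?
n = (33 − 1)·181 + 1 = 5793

By the generalised pigeonhole principle, to guarantee some box contains ≥ r objects we need more than (r − 1) · k objects total. Threshold: n = (r − 1) · k + 1. With r = 33 and k = 181: n = 32 · 181 + 1 = 5792 + 1 = 5793. For n = 5792 = 32 · 181, we can put exactly 32 objects in every box, avoiding 33 in any single one — so 5793 is tight.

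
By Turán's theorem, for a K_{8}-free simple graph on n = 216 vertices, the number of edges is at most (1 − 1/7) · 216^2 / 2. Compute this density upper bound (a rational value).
Turán density bound = (6/7) · 216^2/2 = 139968/7 ≈ 19995.4286

Turán's theorem: ex(n, K_{r+1}) is achieved by the complete r-partite Turán graph T(n, r) with parts as balanced as possible, and is at most (1 − 1/r) · n^2/2. For r = 7, n = 216: the density bound is (6/7) · 46656/2 = 139968/7 ≈ 19995.4286. The integer-valued extremum is e(T(216, 7)) = 19995, which is strictly less than the density bound 139968/7 since 7 ∤ 216 (the parts of T(216, 7) cannot all be equal).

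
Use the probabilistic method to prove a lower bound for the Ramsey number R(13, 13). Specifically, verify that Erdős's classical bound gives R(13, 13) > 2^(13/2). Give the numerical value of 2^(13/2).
2^(13/2) = 90.5097; so R(13, 13) > 90.5097

Colour each edge of K_n uniformly at random with red/blue. The expected number of monochromatic K_13 is C(n, 13) · 2 · 2^(−C(13,2)). If C(n, 13) · 2^(1 − C(13,2)) < 1, then with positive probability no monochromatic K_13 exists, so R(13, 13) > n. The standard estimate C(n, 13) ≤ n^13/13! shows this inequality holds whenever n ≤ 2^(13/2) (since 13! · 2^(C(13,2) − 1) > 2^(13^2/2) ≥ n^13). Hence R(13, 13) > 2^(13/2) = 90.5097.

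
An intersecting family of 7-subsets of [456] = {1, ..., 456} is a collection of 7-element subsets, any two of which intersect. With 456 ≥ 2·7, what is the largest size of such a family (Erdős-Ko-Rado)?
max |F| = C(455, 6) = 11922310975575

The Erdős-Ko-Rado theorem states: for n ≥ 2k, an intersecting family of k-subsets of an n-element set has size at most C(n − 1, k − 1), with equality for 'star' families {A ⊆ [n] : |A| = k, i ∈ A} (fix an element i). For n = 456, k = 7: C(455, 6) = 11922310975575.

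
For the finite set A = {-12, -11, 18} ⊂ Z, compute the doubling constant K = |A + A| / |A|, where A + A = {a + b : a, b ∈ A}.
K = |A + A| / |A| = 6/3 = 2

Enumerate A + A = {a + b : a, b ∈ A}. With |A| = 3, there are |A|^2 = 9 ordered sum pairs; collecting distinct values, A + A = {-24, -23, -22, 6, 7, 36}, so |A + A| = 6. Thus K = 6/3 = 2. For comparison, the minimum possible |A + A| over all 3-element sets is 2·3 − 1 = 5 (so min K = 5/3), attained only by arithmetic progressions.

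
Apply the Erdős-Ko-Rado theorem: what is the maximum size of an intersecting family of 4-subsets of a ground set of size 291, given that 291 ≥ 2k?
max |F| = C(290, 3) = 4022880

Erdős-Ko-Rado (1961): when n ≥ 2k, max |F| = C(n−1, k−1). The bound is attained by the star {A : i ∈ A} for any fixed i ∈ [n]. Here C(291−1, 4−1) = C(290, 3) = 4022880.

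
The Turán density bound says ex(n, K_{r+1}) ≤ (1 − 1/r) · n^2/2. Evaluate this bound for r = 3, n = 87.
Turán density bound = (2/3) · 87^2/2 = 2523

Turán's theorem: ex(n, K_{r+1}) is achieved by the complete r-partite Turán graph T(n, r) with parts as balanced as possible, and is at most (1 − 1/r) · n^2/2. For r = 3, n = 87: the density bound is (2/3) · 7569/2 = 2523. Since 3 ∣ 87, the Turán graph T(87, 3) has parts of equal size 29, and its edge count e(T(87, 3)) = 2523 attains the density bound exactly.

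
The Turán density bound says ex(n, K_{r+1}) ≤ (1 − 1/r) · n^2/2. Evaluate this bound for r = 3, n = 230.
Turán density bound = (2/3) · 230^2/2 = 52900/3 ≈ 17633.3333

Turán's theorem: ex(n, K_{r+1}) is achieved by the complete r-partite Turán graph T(n, r) with parts as balanced as possible, and is at most (1 − 1/r) · n^2/2. For r = 3, n = 230: the density bound is (2/3) · 52900/2 = 52900/3 ≈ 17633.3333. The integer-valued extremum is e(T(230, 3)) = 17633, which is strictly less than the density bound 52900/3 since 3 ∤ 230 (the parts of T(230, 3) cannot all be equal).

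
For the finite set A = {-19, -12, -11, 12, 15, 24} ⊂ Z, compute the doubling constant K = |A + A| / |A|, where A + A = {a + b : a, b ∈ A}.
K = |A + A| / |A| = 21/6 = 7/2

Enumerate A + A = {a + b : a, b ∈ A}. With |A| = 6, there are |A|^2 = 36 ordered sum pairs; collecting distinct values, A + A = {-38, -31, -30, -24, -23, -22, -7, -4, 0, 1, 3, 4, 5, 12, 13, 24, 27, 30, 36, 39, 48}, so |A + A| = 21. Thus K = 21/6 = 7/2. For comparison, the minimum possible |A + A| over all 6-element sets is 2·6 − 1 = 11 (so min K = 11/6), attained only by arithmetic progressions.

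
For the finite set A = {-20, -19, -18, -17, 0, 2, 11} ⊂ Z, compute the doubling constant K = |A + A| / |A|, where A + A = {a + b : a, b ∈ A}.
K = |A + A| / |A| = 23/7

Enumerate A + A = {a + b : a, b ∈ A}. With |A| = 7, there are |A|^2 = 49 ordered sum pairs; collecting distinct values, A + A = {-40, -39, -38, -37, -36, -35, -34, -20, -19, -18, -17, -16, -15, -9, -8, -7, -6, 0, 2, 4, 11, 13, 22}, so |A + A| = 23. Thus K = 23/7. For comparison, the minimum possible |A + A| over all 7-element sets is 2·7 − 1 = 13 (so min K = 13/7), attained only by arithmetic progressions.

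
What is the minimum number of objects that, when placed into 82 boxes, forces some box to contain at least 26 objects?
n = (26 − 1)·82 + 1 = 2051

By the generalised pigeonhole principle, to guarantee some box contains ≥ r objects we need more than (r − 1) · k objects total. Threshold: n = (r − 1) · k + 1. With r = 26 and k = 82: n = 25 · 82 + 1 = 2050 + 1 = 2051. For n = 2050 = 25 · 82, we can put exactly 25 objects in every box, avoiding 26 in any single one — so 2051 is tight.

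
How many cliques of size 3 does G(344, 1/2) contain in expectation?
E[# K_3] = C(344, 3) · (1/2)^C(3, 2) = 6725544 / 2^3 = 840693

For each 3-subset S of vertices (there are C(344, 3) = 6725544 such S), let X_S = 1 if S induces a K_3 (all C(3, 2) = 3 edges present). Then P(X_S = 1) = (1/2)^3 = 1/8. By linearity of expectation, E[# K_3] = C(344, 3) · (1/2)^3 = 6725544 / 8 = 840693.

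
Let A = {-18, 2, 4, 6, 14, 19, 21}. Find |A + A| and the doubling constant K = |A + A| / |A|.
K = |A + A| / |A| = 25/7

Enumerate A + A = {a + b : a, b ∈ A}. With |A| = 7, there are |A|^2 = 49 ordered sum pairs; collecting distinct values, A + A = {-36, -16, -14, -12, -4, 1, 3, 4, 6, 8, 10, 12, 16, 18, 20, 21, 23, 25, 27, 28, 33, 35, 38, 40, 42}, so |A + A| = 25. Thus K = 25/7. For comparison, the minimum possible |A + A| over all 7-element sets is 2·7 − 1 = 13 (so min K = 13/7), attained only by arithmetic progressions.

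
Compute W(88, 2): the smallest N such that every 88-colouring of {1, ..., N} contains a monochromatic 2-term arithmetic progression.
W(88, 2) = 88 + 1 = 89

A 2-term AP is any pair of integers, so a monochromatic 2-AP exists iff some colour is used at least twice. With 88 colours, the colouring i ↦ i on {1, ..., 88} uses each colour once, avoiding any monochromatic pair, so W(88, 2) > 88. For {1, ..., 89}, pigeonhole forces two integers of the same colour, which form a monochromatic 2-AP. Hence W(88, 2) = 89.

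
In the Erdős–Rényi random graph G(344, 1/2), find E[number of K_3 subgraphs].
E[# K_3] = C(344, 3) · (1/2)^C(3, 2) = 6725544 / 2^3 = 840693

For each 3-subset S of vertices (there are C(344, 3) = 6725544 such S), let X_S = 1 if S induces a K_3 (all C(3, 2) = 3 edges present). Then P(X_S = 1) = (1/2)^3 = 1/8. By linearity of expectation, E[# K_3] = C(344, 3) · (1/2)^3 = 6725544 / 8 = 840693.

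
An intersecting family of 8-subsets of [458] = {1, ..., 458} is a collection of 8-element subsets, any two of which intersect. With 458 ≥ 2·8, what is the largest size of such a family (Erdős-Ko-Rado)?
max |F| = C(457, 7) = 788734675816516

Erdős-Ko-Rado (1961): when n ≥ 2k, max |F| = C(n−1, k−1). The bound is attained by the star {A : i ∈ A} for any fixed i ∈ [n]. Here C(458−1, 8−1) = C(457, 7) = 788734675816516.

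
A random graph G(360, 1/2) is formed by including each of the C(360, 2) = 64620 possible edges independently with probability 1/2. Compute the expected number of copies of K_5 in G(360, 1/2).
E[# K_5] = C(360, 5) · (1/2)^C(5, 2) = 49002354072 / 2^10 = 6125294259/128 = 47853861.3984375

For each 5-subset S of vertices (there are C(360, 5) = 49002354072 such S), let X_S = 1 if S induces a K_5 (all C(5, 2) = 10 edges present). Then P(X_S = 1) = (1/2)^10 = 1/1024. By linearity of expectation, E[# K_5] = C(360, 5) · (1/2)^10 = 49002354072 / 1024 = 6125294259/128 = 47853861.3984375.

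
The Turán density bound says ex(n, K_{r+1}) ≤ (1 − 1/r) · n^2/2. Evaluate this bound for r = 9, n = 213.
Turán density bound = (8/9) · 213^2/2 = 20164

Turán's theorem: ex(n, K_{r+1}) is achieved by the complete r-partite Turán graph T(n, r) with parts as balanced as possible, and is at most (1 − 1/r) · n^2/2. For r = 9, n = 213: the density bound is (8/9) · 45369/2 = 20164. The integer-valued extremum is e(T(213, 9)) = 20163, which is strictly less than the density bound 20164 since 9 ∤ 213 (the parts of T(213, 9) cannot all be equal).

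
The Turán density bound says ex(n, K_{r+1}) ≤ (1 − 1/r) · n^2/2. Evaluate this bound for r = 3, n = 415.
Turán density bound = (2/3) · 415^2/2 = 172225/3 ≈ 57408.3333

Turán's theorem: ex(n, K_{r+1}) is achieved by the complete r-partite Turán graph T(n, r) with parts as balanced as possible, and is at most (1 − 1/r) · n^2/2. For r = 3, n = 415: the density bound is (2/3) · 172225/2 = 172225/3 ≈ 57408.3333. The integer-valued extremum is e(T(415, 3)) = 57408, which is strictly less than the density bound 172225/3 since 3 ∤ 415 (the parts of T(415, 3) cannot all be equal).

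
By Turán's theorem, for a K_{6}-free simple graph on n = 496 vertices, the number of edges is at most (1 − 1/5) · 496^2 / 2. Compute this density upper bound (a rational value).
Turán density bound = (4/5) · 496^2/2 = 492032/5 ≈ 98406.4

Turán's theorem: ex(n, K_{r+1}) is achieved by the complete r-partite Turán graph T(n, r) with parts as balanced as possible, and is at most (1 − 1/r) · n^2/2. For r = 5, n = 496: the density bound is (4/5) · 246016/2 = 492032/5 ≈ 98406.4. The integer-valued extremum is e(T(496, 5)) = 98406, which is strictly less than the density bound 492032/5 since 5 ∤ 496 (the parts of T(496, 5) cannot all be equal).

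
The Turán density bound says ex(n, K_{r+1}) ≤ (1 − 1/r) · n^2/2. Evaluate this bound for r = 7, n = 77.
Turán density bound = (6/7) · 77^2/2 = 2541

Turán's theorem: ex(n, K_{r+1}) is achieved by the complete r-partite Turán graph T(n, r) with parts as balanced as possible, and is at most (1 − 1/r) · n^2/2. For r = 7, n = 77: the density bound is (6/7) · 5929/2 = 2541. Since 7 ∣ 77, the Turán graph T(77, 7) has parts of equal size 11, and its edge count e(T(77, 7)) = 2541 attains the density bound exactly.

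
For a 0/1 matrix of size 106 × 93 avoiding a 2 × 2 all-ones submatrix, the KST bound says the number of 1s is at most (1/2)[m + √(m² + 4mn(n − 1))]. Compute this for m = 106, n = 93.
z(106, 93; 2, 2) ≤ (1/2)[106 + √(106² + 4·106·93·92)] = (1/2)[106 + √3638980] = 1006.8055

Kővári–Sós–Turán: let r_1, ..., r_106 be the row sums and z = Σ r_i the total number of 1s. Each pair of columns can share at most one row with both entries 1 (else a 2×2 all-ones block appears), so Σ_i C(r_i, 2) ≤ C(93, 2) = 4278. By convexity Σ_i C(r_i, 2) ≥ 106·C(z/106, 2) = z(z − 106)/(2·106), giving z² − 106z − 106·93·92 ≤ 0 and hence z ≤ (1/2)[106 + √(11236 + 4·906936)] = (1/2)[106 + √3638980] ≈ (1/2)(106 + 1907.6111) = 1006.8055.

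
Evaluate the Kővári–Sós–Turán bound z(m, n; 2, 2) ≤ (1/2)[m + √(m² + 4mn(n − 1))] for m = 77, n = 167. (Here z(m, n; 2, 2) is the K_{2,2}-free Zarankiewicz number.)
z(77, 167; 2, 2) ≤ (1/2)[77 + √(77² + 4·77·167·166)] = (1/2)[77 + √8544305] = 1500.0322

Kővári–Sós–Turán: let r_1, ..., r_77 be the row sums and z = Σ r_i the total number of 1s. Each pair of columns can share at most one row with both entries 1 (else a 2×2 all-ones block appears), so Σ_i C(r_i, 2) ≤ C(167, 2) = 13861. By convexity Σ_i C(r_i, 2) ≥ 77·C(z/77, 2) = z(z − 77)/(2·77), giving z² − 77z − 77·167·166 ≤ 0 and hence z ≤ (1/2)[77 + √(5929 + 4·2134594)] = (1/2)[77 + √8544305] ≈ (1/2)(77 + 2923.0643) = 1500.0322.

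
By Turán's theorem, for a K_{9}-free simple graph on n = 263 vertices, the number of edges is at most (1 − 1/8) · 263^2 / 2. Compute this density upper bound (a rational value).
Turán density bound = (7/8) · 263^2/2 = 484183/16 ≈ 30261.4375

Turán's theorem: ex(n, K_{r+1}) is achieved by the complete r-partite Turán graph T(n, r) with parts as balanced as possible, and is at most (1 − 1/r) · n^2/2. For r = 8, n = 263: the density bound is (7/8) · 69169/2 = 484183/16 ≈ 30261.4375. The integer-valued extremum is e(T(263, 8)) = 30261, which is strictly less than the density bound 484183/16 since 8 ∤ 263 (the parts of T(263, 8) cannot all be equal).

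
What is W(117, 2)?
W(117, 2) = 117 + 1 = 118

A 2-term AP is any pair of integers, so a monochromatic 2-AP exists iff some colour is used at least twice. With 117 colours, the colouring i ↦ i on {1, ..., 117} uses each colour once, avoiding any monochromatic pair, so W(117, 2) > 117. For {1, ..., 118}, pigeonhole forces two integers of the same colour, which form a monochromatic 2-AP. Hence W(117, 2) = 118.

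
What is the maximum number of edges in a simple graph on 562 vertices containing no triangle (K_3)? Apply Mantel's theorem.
ex(562, K_3) = ⌊562^2/4⌋ = 78961

Mantel (1907): a triangle-free graph on n vertices has at most ⌊n^2/4⌋ edges, with equality for the complete bipartite graph K_{⌊n/2⌋, ⌈n/2⌉}. For n = 562: ⌊562^2/4⌋ = ⌊315844/4⌋ = 78961. The extremal graph is K_{281, 281}, which has 281·281 = 78961 edges.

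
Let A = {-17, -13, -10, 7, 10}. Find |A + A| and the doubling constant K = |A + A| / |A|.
K = |A + A| / |A| = 14/5

Enumerate A + A = {a + b : a, b ∈ A}. With |A| = 5, there are |A|^2 = 25 ordered sum pairs; collecting distinct values, A + A = {-34, -30, -27, -26, -23, -20, -10, -7, -6, -3, 0, 14, 17, 20}, so |A + A| = 14. Thus K = 14/5. For comparison, the minimum possible |A + A| over all 5-element sets is 2·5 − 1 = 9 (so min K = 9/5), attained only by arithmetic progressions.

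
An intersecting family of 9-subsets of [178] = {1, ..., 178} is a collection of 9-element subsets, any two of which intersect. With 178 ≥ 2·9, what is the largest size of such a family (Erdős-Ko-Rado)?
max |F| = C(177, 8) = 20350369051650

The Erdős-Ko-Rado theorem states: for n ≥ 2k, an intersecting family of k-subsets of an n-element set has size at most C(n − 1, k − 1), with equality for 'star' families {A ⊆ [n] : |A| = k, i ∈ A} (fix an element i). For n = 178, k = 9: C(177, 8) = 20350369051650.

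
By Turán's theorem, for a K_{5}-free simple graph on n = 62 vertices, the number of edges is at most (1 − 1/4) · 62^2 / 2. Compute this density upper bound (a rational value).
Turán density bound = (3/4) · 62^2/2 = 2883/2 ≈ 1441.5

Turán's theorem: ex(n, K_{r+1}) is achieved by the complete r-partite Turán graph T(n, r) with parts as balanced as possible, and is at most (1 − 1/r) · n^2/2. For r = 4, n = 62: the density bound is (3/4) · 3844/2 = 2883/2 ≈ 1441.5. The integer-valued extremum is e(T(62, 4)) = 1441, which is strictly less than the density bound 2883/2 since 4 ∤ 62 (the parts of T(62, 4) cannot all be equal).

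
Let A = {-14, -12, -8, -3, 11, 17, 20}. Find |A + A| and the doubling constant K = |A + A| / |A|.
K = |A + A| / |A| = 26/7

Enumerate A + A = {a + b : a, b ∈ A}. With |A| = 7, there are |A|^2 = 49 ordered sum pairs; collecting distinct values, A + A = {-28, -26, -24, -22, -20, -17, -16, -15, -11, -6, -3, -1, 3, 5, 6, 8, 9, 12, 14, 17, 22, 28, 31, 34, 37, 40}, so |A + A| = 26. Thus K = 26/7. For comparison, the minimum possible |A + A| over all 7-element sets is 2·7 − 1 = 13 (so min K = 13/7), attained only by arithmetic progressions.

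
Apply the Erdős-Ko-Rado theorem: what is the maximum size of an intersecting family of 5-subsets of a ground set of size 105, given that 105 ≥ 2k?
max |F| = C(104, 4) = 4598126

The Erdős-Ko-Rado theorem states: for n ≥ 2k, an intersecting family of k-subsets of an n-element set has size at most C(n − 1, k − 1), with equality for 'star' families {A ⊆ [n] : |A| = k, i ∈ A} (fix an element i). For n = 105, k = 5: C(104, 4) = 4598126.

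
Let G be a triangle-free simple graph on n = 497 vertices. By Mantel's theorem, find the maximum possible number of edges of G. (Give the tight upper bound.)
ex(497, K_3) = ⌊497^2/4⌋ = 61752

Mantel (1907): a triangle-free graph on n vertices has at most ⌊n^2/4⌋ edges, with equality for the complete bipartite graph K_{⌊n/2⌋, ⌈n/2⌉}. For n = 497: ⌊497^2/4⌋ = ⌊247009/4⌋ = 61752. The extremal graph is K_{248, 249}, which has 248·249 = 61752 edges.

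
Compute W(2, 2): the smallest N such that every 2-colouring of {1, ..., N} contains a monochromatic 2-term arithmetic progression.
W(2, 2) = 2 + 1 = 3

A 2-term AP is any pair of integers, so a monochromatic 2-AP exists iff some colour is used at least twice. With 2 colours, the colouring i ↦ i on {1, ..., 2} uses each colour once, avoiding any monochromatic pair, so W(2, 2) > 2. For {1, ..., 3}, pigeonhole forces two integers of the same colour, which form a monochromatic 2-AP. Hence W(2, 2) = 3.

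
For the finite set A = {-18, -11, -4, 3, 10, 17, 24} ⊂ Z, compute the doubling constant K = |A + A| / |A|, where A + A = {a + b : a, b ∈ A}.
K = |A + A| / |A| = 13/7

Enumerate A + A = {a + b : a, b ∈ A}. With |A| = 7, there are |A|^2 = 49 ordered sum pairs; collecting distinct values, A + A = {-36, -29, -22, -15, -8, -1, 6, 13, 20, 27, 34, 41, 48}, so |A + A| = 13. Thus K = 13/7. Here |A + A| = 2|A| − 1 = 13, the minimum possible — so K = 13/7 is minimal, which holds iff A is an arithmetic progression.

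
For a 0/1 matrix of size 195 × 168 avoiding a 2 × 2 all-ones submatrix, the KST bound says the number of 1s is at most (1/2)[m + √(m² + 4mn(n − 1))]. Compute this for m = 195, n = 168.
z(195, 168; 2, 2) ≤ (1/2)[195 + √(195² + 4·195·168·167)] = (1/2)[195 + √21921705] = 2438.531

Kővári–Sós–Turán: let r_1, ..., r_195 be the row sums and z = Σ r_i the total number of 1s. Each pair of columns can share at most one row with both entries 1 (else a 2×2 all-ones block appears), so Σ_i C(r_i, 2) ≤ C(168, 2) = 14028. By convexity Σ_i C(r_i, 2) ≥ 195·C(z/195, 2) = z(z − 195)/(2·195), giving z² − 195z − 195·168·167 ≤ 0 and hence z ≤ (1/2)[195 + √(38025 + 4·5470920)] = (1/2)[195 + √21921705] ≈ (1/2)(195 + 4682.062) = 2438.531.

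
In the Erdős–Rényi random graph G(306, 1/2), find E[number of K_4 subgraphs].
E[# K_4] = C(306, 4) · (1/2)^C(4, 2) = 358200540 / 2^6 = 89550135/16 = 5596883.4375

For each 4-subset S of vertices (there are C(306, 4) = 358200540 such S), let X_S = 1 if S induces a K_4 (all C(4, 2) = 6 edges present). Then P(X_S = 1) = (1/2)^6 = 1/64. By linearity of expectation, E[# K_4] = C(306, 4) · (1/2)^6 = 358200540 / 64 = 89550135/16 = 5596883.4375.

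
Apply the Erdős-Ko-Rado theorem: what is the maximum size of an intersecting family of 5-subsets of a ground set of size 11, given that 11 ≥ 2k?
max |F| = C(10, 4) = 210

Erdős-Ko-Rado (1961): when n ≥ 2k, max |F| = C(n−1, k−1). The bound is attained by the star {A : i ∈ A} for any fixed i ∈ [n]. Here C(11−1, 5−1) = C(10, 4) = 210.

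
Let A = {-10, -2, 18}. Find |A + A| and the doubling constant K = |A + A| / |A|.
K = |A + A| / |A| = 6/3 = 2

Enumerate A + A = {a + b : a, b ∈ A}. With |A| = 3, there are |A|^2 = 9 ordered sum pairs; collecting distinct values, A + A = {-20, -12, -4, 8, 16, 36}, so |A + A| = 6. Thus K = 6/3 = 2. For comparison, the minimum possible |A + A| over all 3-element sets is 2·3 − 1 = 5 (so min K = 5/3), attained only by arithmetic progressions.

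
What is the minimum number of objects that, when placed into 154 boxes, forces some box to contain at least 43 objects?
n = (43 − 1)·154 + 1 = 6469

By the generalised pigeonhole principle, to guarantee some box contains ≥ r objects we need more than (r − 1) · k objects total. Threshold: n = (r − 1) · k + 1. With r = 43 and k = 154: n = 42 · 154 + 1 = 6468 + 1 = 6469. For n = 6468 = 42 · 154, we can put exactly 42 objects in every box, avoiding 43 in any single one — so 6469 is tight.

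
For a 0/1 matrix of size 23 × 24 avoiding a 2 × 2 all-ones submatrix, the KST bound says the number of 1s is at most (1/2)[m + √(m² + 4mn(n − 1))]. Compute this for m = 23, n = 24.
z(23, 24; 2, 2) ≤ (1/2)[23 + √(23² + 4·23·24·23)] = (1/2)[23 + √51313] = 124.7619

Kővári–Sós–Turán: let r_1, ..., r_23 be the row sums and z = Σ r_i the total number of 1s. Each pair of columns can share at most one row with both entries 1 (else a 2×2 all-ones block appears), so Σ_i C(r_i, 2) ≤ C(24, 2) = 276. By convexity Σ_i C(r_i, 2) ≥ 23·C(z/23, 2) = z(z − 23)/(2·23), giving z² − 23z − 23·24·23 ≤ 0 and hence z ≤ (1/2)[23 + √(529 + 4·12696)] = (1/2)[23 + √51313] ≈ (1/2)(23 + 226.5237) = 124.7619.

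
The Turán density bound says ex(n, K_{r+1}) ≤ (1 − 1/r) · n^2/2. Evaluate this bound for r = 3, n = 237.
Turán density bound = (2/3) · 237^2/2 = 18723

Turán's theorem: ex(n, K_{r+1}) is achieved by the complete r-partite Turán graph T(n, r) with parts as balanced as possible, and is at most (1 − 1/r) · n^2/2. For r = 3, n = 237: the density bound is (2/3) · 56169/2 = 18723. Since 3 ∣ 237, the Turán graph T(237, 3) has parts of equal size 79, and its edge count e(T(237, 3)) = 18723 attains the density bound exactly.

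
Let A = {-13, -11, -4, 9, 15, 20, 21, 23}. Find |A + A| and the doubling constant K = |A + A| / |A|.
K = |A + A| / |A| = 34/8 = 17/4

Enumerate A + A = {a + b : a, b ∈ A}. With |A| = 8, there are |A|^2 = 64 ordered sum pairs; collecting distinct values, A + A = {-26, -24, -22, -17, -15, -8, -4, -2, 2, 4, 5, 7, 8, 9, 10, 11, 12, 16, 17, 18, 19, 24, 29, 30, 32, 35, 36, 38, 40, 41, 42, 43, 44, 46}, so |A + A| = 34. Thus K = 34/8 = 17/4. For comparison, the minimum possible |A + A| over all 8-element sets is 2·8 − 1 = 15 (so min K = 15/8), attained only by arithmetic progressions.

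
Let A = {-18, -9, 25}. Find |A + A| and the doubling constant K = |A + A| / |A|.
K = |A + A| / |A| = 6/3 = 2

Enumerate A + A = {a + b : a, b ∈ A}. With |A| = 3, there are |A|^2 = 9 ordered sum pairs; collecting distinct values, A + A = {-36, -27, -18, 7, 16, 50}, so |A + A| = 6. Thus K = 6/3 = 2. For comparison, the minimum possible |A + A| over all 3-element sets is 2·3 − 1 = 5 (so min K = 5/3), attained only by arithmetic progressions.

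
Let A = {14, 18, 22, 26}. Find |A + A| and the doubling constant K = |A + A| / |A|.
K = |A + A| / |A| = 7/4

Enumerate A + A = {a + b : a, b ∈ A}. With |A| = 4, there are |A|^2 = 16 ordered sum pairs; collecting distinct values, A + A = {28, 32, 36, 40, 44, 48, 52}, so |A + A| = 7. Thus K = 7/4. Here |A + A| = 2|A| − 1 = 7, the minimum possible — so K = 7/4 is minimal, which holds iff A is an arithmetic progression.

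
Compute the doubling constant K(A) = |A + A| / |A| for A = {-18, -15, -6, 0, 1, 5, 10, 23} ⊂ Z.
K = |A + A| / |A| = 33/8

Enumerate A + A = {a + b : a, b ∈ A}. With |A| = 8, there are |A|^2 = 64 ordered sum pairs; collecting distinct values, A + A = {-36, -33, -30, -24, -21, -18, -17, -15, -14, -13, -12, -10, -8, -6, -5, -1, 0, 1, 2, 4, 5, 6, 8, 10, 11, 15, 17, 20, 23, 24, 28, 33, 46}, so |A + A| = 33. Thus K = 33/8. For comparison, the minimum possible |A + A| over all 8-element sets is 2·8 − 1 = 15 (so min K = 15/8), attained only by arithmetic progressions.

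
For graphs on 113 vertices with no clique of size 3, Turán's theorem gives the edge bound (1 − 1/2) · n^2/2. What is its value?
Turán density bound = (1/2) · 113^2/2 = 12769/4 ≈ 3192.25

Turán's theorem: ex(n, K_{r+1}) is achieved by the complete r-partite Turán graph T(n, r) with parts as balanced as possible, and is at most (1 − 1/r) · n^2/2. For r = 2, n = 113: the density bound is (1/2) · 12769/2 = 12769/4 ≈ 3192.25. The integer-valued extremum is e(T(113, 2)) = 3192, which is strictly less than the density bound 12769/4 since 2 ∤ 113 (the parts of T(113, 2) cannot all be equal).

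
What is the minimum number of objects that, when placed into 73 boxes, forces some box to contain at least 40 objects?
n = (40 − 1)·73 + 1 = 2848

By the generalised pigeonhole principle, to guarantee some box contains ≥ r objects we need more than (r − 1) · k objects total. Threshold: n = (r − 1) · k + 1. With r = 40 and k = 73: n = 39 · 73 + 1 = 2847 + 1 = 2848. For n = 2847 = 39 · 73, we can put exactly 39 objects in every box, avoiding 40 in any single one — so 2848 is tight.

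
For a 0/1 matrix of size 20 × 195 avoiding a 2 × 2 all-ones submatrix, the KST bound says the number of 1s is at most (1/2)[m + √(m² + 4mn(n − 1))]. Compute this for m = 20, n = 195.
z(20, 195; 2, 2) ≤ (1/2)[20 + √(20² + 4·20·195·194)] = (1/2)[20 + √3026800] = 879.885

Kővári–Sós–Turán: let r_1, ..., r_20 be the row sums and z = Σ r_i the total number of 1s. Each pair of columns can share at most one row with both entries 1 (else a 2×2 all-ones block appears), so Σ_i C(r_i, 2) ≤ C(195, 2) = 18915. By convexity Σ_i C(r_i, 2) ≥ 20·C(z/20, 2) = z(z − 20)/(2·20), giving z² − 20z − 20·195·194 ≤ 0 and hence z ≤ (1/2)[20 + √(400 + 4·756600)] = (1/2)[20 + √3026800] ≈ (1/2)(20 + 1739.7701) = 879.885.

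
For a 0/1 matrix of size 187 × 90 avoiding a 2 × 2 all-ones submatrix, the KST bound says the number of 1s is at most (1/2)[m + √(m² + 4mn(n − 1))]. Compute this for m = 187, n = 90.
z(187, 90; 2, 2) ≤ (1/2)[187 + √(187² + 4·187·90·89)] = (1/2)[187 + √6026449] = 1320.9413

Kővári–Sós–Turán: let r_1, ..., r_187 be the row sums and z = Σ r_i the total number of 1s. Each pair of columns can share at most one row with both entries 1 (else a 2×2 all-ones block appears), so Σ_i C(r_i, 2) ≤ C(90, 2) = 4005. By convexity Σ_i C(r_i, 2) ≥ 187·C(z/187, 2) = z(z − 187)/(2·187), giving z² − 187z − 187·90·89 ≤ 0 and hence z ≤ (1/2)[187 + √(34969 + 4·1497870)] = (1/2)[187 + √6026449] ≈ (1/2)(187 + 2454.8827) = 1320.9413.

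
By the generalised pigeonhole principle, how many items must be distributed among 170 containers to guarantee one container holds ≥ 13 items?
n = (13 − 1)·170 + 1 = 2041

By the generalised pigeonhole principle, to guarantee some box contains ≥ r objects we need more than (r − 1) · k objects total. Threshold: n = (r − 1) · k + 1. With r = 13 and k = 170: n = 12 · 170 + 1 = 2040 + 1 = 2041. For n = 2040 = 12 · 170, we can put exactly 12 objects in every box, avoiding 13 in any single one — so 2041 is tight.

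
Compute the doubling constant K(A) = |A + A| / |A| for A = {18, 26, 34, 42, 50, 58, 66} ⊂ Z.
K = |A + A| / |A| = 13/7

Enumerate A + A = {a + b : a, b ∈ A}. With |A| = 7, there are |A|^2 = 49 ordered sum pairs; collecting distinct values, A + A = {36, 44, 52, 60, 68, 76, 84, 92, 100, 108, 116, 124, 132}, so |A + A| = 13. Thus K = 13/7. Here |A + A| = 2|A| − 1 = 13, the minimum possible — so K = 13/7 is minimal, which holds iff A is an arithmetic progression.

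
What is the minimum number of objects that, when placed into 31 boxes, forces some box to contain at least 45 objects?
n = (45 − 1)·31 + 1 = 1365

By the generalised pigeonhole principle, to guarantee some box contains ≥ r objects we need more than (r − 1) · k objects total. Threshold: n = (r − 1) · k + 1. With r = 45 and k = 31: n = 44 · 31 + 1 = 1364 + 1 = 1365. For n = 1364 = 44 · 31, we can put exactly 44 objects in every box, avoiding 45 in any single one — so 1365 is tight.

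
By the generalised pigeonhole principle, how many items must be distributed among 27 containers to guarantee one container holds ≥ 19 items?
n = (19 − 1)·27 + 1 = 487

By the generalised pigeonhole principle, to guarantee some box contains ≥ r objects we need more than (r − 1) · k objects total. Threshold: n = (r − 1) · k + 1. With r = 19 and k = 27: n = 18 · 27 + 1 = 486 + 1 = 487. For n = 486 = 18 · 27, we can put exactly 18 objects in every box, avoiding 19 in any single one — so 487 is tight.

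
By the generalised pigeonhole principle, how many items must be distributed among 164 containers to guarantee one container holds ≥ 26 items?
n = (26 − 1)·164 + 1 = 4101

By the generalised pigeonhole principle, to guarantee some box contains ≥ r objects we need more than (r − 1) · k objects total. Threshold: n = (r − 1) · k + 1. With r = 26 and k = 164: n = 25 · 164 + 1 = 4100 + 1 = 4101. For n = 4100 = 25 · 164, we can put exactly 25 objects in every box, avoiding 26 in any single one — so 4101 is tight.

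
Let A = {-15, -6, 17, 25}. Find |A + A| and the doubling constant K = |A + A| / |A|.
K = |A + A| / |A| = 10/4 = 5/2

Enumerate A + A = {a + b : a, b ∈ A}. With |A| = 4, there are |A|^2 = 16 ordered sum pairs; collecting distinct values, A + A = {-30, -21, -12, 2, 10, 11, 19, 34, 42, 50}, so |A + A| = 10. Thus K = 10/4 = 5/2. For comparison, the minimum possible |A + A| over all 4-element sets is 2·4 − 1 = 7 (so min K = 7/4), attained only by arithmetic progressions.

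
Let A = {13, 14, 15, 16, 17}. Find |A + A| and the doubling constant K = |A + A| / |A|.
K = |A + A| / |A| = 9/5

Enumerate A + A = {a + b : a, b ∈ A}. With |A| = 5, there are |A|^2 = 25 ordered sum pairs; collecting distinct values, A + A = {26, 27, 28, 29, 30, 31, 32, 33, 34}, so |A + A| = 9. Thus K = 9/5. Here |A + A| = 2|A| − 1 = 9, the minimum possible — so K = 9/5 is minimal, which holds iff A is an arithmetic progression.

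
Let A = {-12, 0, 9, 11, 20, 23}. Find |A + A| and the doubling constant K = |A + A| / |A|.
K = |A + A| / |A| = 19/6

Enumerate A + A = {a + b : a, b ∈ A}. With |A| = 6, there are |A|^2 = 36 ordered sum pairs; collecting distinct values, A + A = {-24, -12, -3, -1, 0, 8, 9, 11, 18, 20, 22, 23, 29, 31, 32, 34, 40, 43, 46}, so |A + A| = 19. Thus K = 19/6. For comparison, the minimum possible |A + A| over all 6-element sets is 2·6 − 1 = 11 (so min K = 11/6), attained only by arithmetic progressions.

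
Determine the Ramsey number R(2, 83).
R(2, 83) = 83

R(2, k) = k for all k ≥ 2: in a 2-colouring of K_k, either some edge is red (a red K_2) or all edges are blue (a blue K_k). And K_{82} coloured all-blue has no blue K_83, so R(2, 83) > 82. Hence R(2, 83) = 83.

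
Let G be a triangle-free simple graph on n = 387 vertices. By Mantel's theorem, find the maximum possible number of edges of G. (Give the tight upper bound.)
ex(387, K_3) = ⌊387^2/4⌋ = 37442

Mantel (1907): a triangle-free graph on n vertices has at most ⌊n^2/4⌋ edges, with equality for the complete bipartite graph K_{⌊n/2⌋, ⌈n/2⌉}. For n = 387: ⌊387^2/4⌋ = ⌊149769/4⌋ = 37442. The extremal graph is K_{193, 194}, which has 193·194 = 37442 edges.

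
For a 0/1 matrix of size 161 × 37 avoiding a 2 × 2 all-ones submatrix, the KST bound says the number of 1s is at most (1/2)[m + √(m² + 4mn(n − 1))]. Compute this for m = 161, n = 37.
z(161, 37; 2, 2) ≤ (1/2)[161 + √(161² + 4·161·37·36)] = (1/2)[161 + √883729] = 550.5343

Kővári–Sós–Turán: let r_1, ..., r_161 be the row sums and z = Σ r_i the total number of 1s. Each pair of columns can share at most one row with both entries 1 (else a 2×2 all-ones block appears), so Σ_i C(r_i, 2) ≤ C(37, 2) = 666. By convexity Σ_i C(r_i, 2) ≥ 161·C(z/161, 2) = z(z − 161)/(2·161), giving z² − 161z − 161·37·36 ≤ 0 and hence z ≤ (1/2)[161 + √(25921 + 4·214452)] = (1/2)[161 + √883729] ≈ (1/2)(161 + 940.0686) = 550.5343.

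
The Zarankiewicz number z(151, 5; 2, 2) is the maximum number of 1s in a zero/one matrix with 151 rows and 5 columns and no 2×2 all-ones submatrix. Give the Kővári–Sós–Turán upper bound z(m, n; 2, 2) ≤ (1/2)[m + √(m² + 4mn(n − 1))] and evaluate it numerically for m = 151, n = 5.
z(151, 5; 2, 2) ≤ (1/2)[151 + √(151² + 4·151·5·4)] = (1/2)[151 + √34881] = 168.8823

Kővári–Sós–Turán: let r_1, ..., r_151 be the row sums and z = Σ r_i the total number of 1s. Each pair of columns can share at most one row with both entries 1 (else a 2×2 all-ones block appears), so Σ_i C(r_i, 2) ≤ C(5, 2) = 10. By convexity Σ_i C(r_i, 2) ≥ 151·C(z/151, 2) = z(z − 151)/(2·151), giving z² − 151z − 151·5·4 ≤ 0 and hence z ≤ (1/2)[151 + √(22801 + 4·3020)] = (1/2)[151 + √34881] ≈ (1/2)(151 + 186.7646) = 168.8823.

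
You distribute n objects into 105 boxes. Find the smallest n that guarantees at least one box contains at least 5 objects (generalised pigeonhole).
n = (5 − 1)·105 + 1 = 421

By the generalised pigeonhole principle, to guarantee some box contains ≥ r objects we need more than (r − 1) · k objects total. Threshold: n = (r − 1) · k + 1. With r = 5 and k = 105: n = 4 · 105 + 1 = 420 + 1 = 421. For n = 420 = 4 · 105, we can put exactly 4 objects in every box, avoiding 5 in any single one — so 421 is tight.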